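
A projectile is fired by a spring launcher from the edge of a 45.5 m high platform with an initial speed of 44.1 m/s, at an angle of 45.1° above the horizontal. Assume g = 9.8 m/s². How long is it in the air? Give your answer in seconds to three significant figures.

Resolve: vₓ = 44.10 cos 45.1° = 31.13 m/s and v_y0 = 44.10 sin 45.1° = 31.24 m/s.
With up positive and y = 0 at the ground: y(t) = 45.5 + (31.24) t − 4.900 t². Setting y = 0 and taking the positive root: t = [31.24 + √(31.24² + 2·9.80·45.5)] / 9.80 = (31.24 + 43.22) / 9.80 = 7.597 s.

7.60 s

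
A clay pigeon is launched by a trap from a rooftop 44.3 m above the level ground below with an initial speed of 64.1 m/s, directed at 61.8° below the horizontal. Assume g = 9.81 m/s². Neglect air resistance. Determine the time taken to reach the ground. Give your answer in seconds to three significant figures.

vₓ = 64.10 cos 61.8° = 30.29 m/s; v_y0 = −56.49 m/s (downward).
The projectile lands when y = 44.3 + (−56.49) t − ½·9.81·t² = 0. Positive root: t = (−56.49 + √(56.49² + 2·9.81·44.3)) / 9.81 = (−56.49 + 63.72) / 9.81 = 0.7370 s.

0.737 s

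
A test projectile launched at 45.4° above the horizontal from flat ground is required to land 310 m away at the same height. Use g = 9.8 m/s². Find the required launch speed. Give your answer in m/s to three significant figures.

From R = (v₀² / g) sin 2θ: v₀ = √(gR / sin 2θ).
v₀ = √(9.80 × 310 / sin 90.80°) = √(3038 / 0.9999) = √3038.3 = 55.12 m/s.

55.1 m/s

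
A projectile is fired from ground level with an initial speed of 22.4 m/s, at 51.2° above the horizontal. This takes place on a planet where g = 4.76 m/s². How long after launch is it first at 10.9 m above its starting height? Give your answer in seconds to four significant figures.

Resolve: vₓ = 22.40 cos 51.2° = 14.04 m/s and v_y0 = 22.40 sin 51.2° = 17.46 m/s.
Require v_y0 t − ½ g t² = 10.9, i.e. 2.380 t² − 17.46 t + 10.9 = 0.
t = [17.46 ± √(17.46² − 2·4.76·10.9)] / 4.76 = (17.46 ± 14.18) / 4.76, so t = 0.6891 s or t = 6.646 s.
The first (ascending) time is 0.6891 s.

0.6891 s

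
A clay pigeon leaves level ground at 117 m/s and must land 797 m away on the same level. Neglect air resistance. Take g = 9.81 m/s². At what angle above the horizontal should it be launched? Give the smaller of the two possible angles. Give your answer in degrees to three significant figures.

17.4°

R = v₀² sin 2θ / g gives sin 2θ = gR/v₀² = 9.81·797/117² = 0.5712.
2θ = 34.83° or 180° − 34.83° = 145.2°, so θ = 17.42° or 72.58°.
The smaller angle is 17.42°.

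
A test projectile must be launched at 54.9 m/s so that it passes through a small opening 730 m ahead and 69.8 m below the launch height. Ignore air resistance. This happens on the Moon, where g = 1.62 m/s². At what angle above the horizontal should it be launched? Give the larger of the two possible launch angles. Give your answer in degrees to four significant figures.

78.68°

Trajectory: y = x tanθ − g x² (1 + tan²θ)/(2v₀²). With x = 730, y = −69.8, v₀ = 54.9, g = 1.62:
143.2 tan²θ − 730 tanθ + (73.41) = 0.
tanθ = [730 ± √(730² − 4 × 143.2 × (73.41))] / (2 × 143.2) = (730 ± 700.6) / 286.4, giving tanθ = 0.1026 or 4.995.
θ = 5.860° or 78.68°; the larger is 78.68°.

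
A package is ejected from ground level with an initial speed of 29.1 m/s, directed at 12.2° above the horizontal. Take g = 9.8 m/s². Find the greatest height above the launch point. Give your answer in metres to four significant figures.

Horizontal component vₓ = 29.10 cos 12.2° = 28.44 m/s; vertical v_y0 = 29.10 sin 12.2° = 6.150 m/s.
Peak height H = v_y0² / (2g) = 37.817 / 19.60 = 1.929 m.

1.929 m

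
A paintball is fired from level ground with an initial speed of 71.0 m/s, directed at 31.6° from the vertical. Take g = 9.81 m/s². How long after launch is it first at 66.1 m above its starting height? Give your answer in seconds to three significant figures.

Components: vₓ = 71.00 sin 31.6° = 37.20 m/s, v_y0 = 71.00 cos 31.6° = 60.47 m/s.
Height y(t) = 60.47 t − 4.905 t² = 66.1 gives 4.905 t² − 60.47 t + 66.1 = 0.
Quadratic formula: t = (60.47 ± √2360.1) / 9.81 = (60.47 ± 48.58) / 9.81 → t = 1.212 s or 11.12 s.
The first (ascending) time is 1.212 s.

1.21 s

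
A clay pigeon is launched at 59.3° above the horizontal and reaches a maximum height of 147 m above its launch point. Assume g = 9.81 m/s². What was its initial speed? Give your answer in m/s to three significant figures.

62.5 m/s

At the peak v_y = 0, so v_y0 = √(2gH) = √(2 × 9.81 × 147) = 53.70 m/s.
v_y0 = v₀ sin θ ⇒ v₀ = 53.70 / sin 59.3° = 62.46 m/s.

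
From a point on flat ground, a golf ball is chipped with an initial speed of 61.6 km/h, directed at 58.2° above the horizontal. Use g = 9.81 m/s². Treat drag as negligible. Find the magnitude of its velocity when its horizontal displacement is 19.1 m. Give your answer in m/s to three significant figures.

11.0 m/s

Convert: 61.6 km/h = 61.6/3.6 = 17.11 m/s.
Components: vₓ = 17.11 cos 58.2° = 9.017 m/s, v_y0 = 17.11 sin 58.2° = 14.54 m/s.
At x = 19.1 m, t = x/vₓ = 19.1/9.017 = 2.118 s.
Vertical velocity there: v_y = v_y0 − g t = 14.54 − 9.81 × 2.118 = −6.238 m/s.
Speed: √(vₓ² + v_y²) = √(9.017² + 6.238²) = 10.96 m/s.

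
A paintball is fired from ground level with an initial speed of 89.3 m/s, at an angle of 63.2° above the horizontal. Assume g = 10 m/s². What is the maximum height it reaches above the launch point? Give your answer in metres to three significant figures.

318 m

Resolve: vₓ = 89.30 cos 63.2° = 40.26 m/s and v_y0 = 89.30 sin 63.2° = 79.71 m/s.
Maximum height: H = v_y0² / (2g) = 79.71² / (2 × 10.0) = 317.7 m.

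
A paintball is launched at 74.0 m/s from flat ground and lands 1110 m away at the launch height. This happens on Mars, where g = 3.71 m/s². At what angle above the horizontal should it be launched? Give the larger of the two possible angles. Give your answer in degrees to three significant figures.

From R = (v₀²/g) sin 2θ: sin 2θ = 3.71 × 1110 / 5476.0 = 0.7520.
2θ = 48.77° or 180° − 48.77° = 131.2°, so θ = 24.38° or 65.62°.
The larger angle is 65.62°.

65.6°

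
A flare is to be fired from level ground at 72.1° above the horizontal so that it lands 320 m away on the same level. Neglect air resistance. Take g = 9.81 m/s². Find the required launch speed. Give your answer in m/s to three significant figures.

From R = (v₀² / g) sin 2θ: v₀ = √(gR / sin 2θ).
v₀ = √(9.81 × 320 / sin 144.2°) = √(3139 / 0.5850) = √5366.5 = 73.26 m/s.

73.3 m/s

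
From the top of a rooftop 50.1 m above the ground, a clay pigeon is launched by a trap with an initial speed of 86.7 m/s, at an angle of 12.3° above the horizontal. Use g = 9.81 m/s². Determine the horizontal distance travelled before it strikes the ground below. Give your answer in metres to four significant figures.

vₓ = 86.70 cos 12.3° = 84.71 m/s; v_y0 = 86.70 sin 12.3° = 18.47 m/s.
With up positive and y = 0 at the ground: y(t) = 50.1 + (18.47) t − 4.905 t². Setting y = 0 and taking the positive root: t = [18.47 + √(18.47² + 2·9.81·50.1)] / 9.81 = (18.47 + 36.39) / 9.81 = 5.592 s.
Horizontal distance: R = vₓ t = 84.71 × 5.592 = 473.7 m.

473.7 m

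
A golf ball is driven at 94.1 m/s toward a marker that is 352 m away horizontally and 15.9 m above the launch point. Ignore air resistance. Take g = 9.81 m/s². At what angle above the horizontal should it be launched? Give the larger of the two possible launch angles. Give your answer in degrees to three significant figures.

Trajectory: y = x tanθ − g x² (1 + tan²θ)/(2v₀²). With x = 352, y = 15.9, v₀ = 94.1, g = 9.81:
68.63 tan²θ − 352 tanθ + (84.53) = 0.
tanθ = [352 ± √(352² − 4 × 68.63 × (84.53))] / (2 × 68.63) = (352 ± 317.3) / 137.3, giving tanθ = 0.2526 or 4.876.
θ = 14.18° or 78.41°; the larger is 78.41°.

78.4°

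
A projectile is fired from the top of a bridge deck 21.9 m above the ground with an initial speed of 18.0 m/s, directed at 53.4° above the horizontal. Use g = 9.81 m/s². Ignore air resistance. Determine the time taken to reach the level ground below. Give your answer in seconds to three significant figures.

4.05 s

Components: vₓ = 18.00 cos 53.4° = 10.73 m/s, v_y0 = 18.00 sin 53.4° = 14.45 m/s.
The projectile lands when y = 21.9 + (14.45) t − ½·9.81·t² = 0. Positive root: t = (14.45 + √(14.45² + 2·9.81·21.9)) / 9.81 = (14.45 + 25.27) / 9.81 = 4.049 s.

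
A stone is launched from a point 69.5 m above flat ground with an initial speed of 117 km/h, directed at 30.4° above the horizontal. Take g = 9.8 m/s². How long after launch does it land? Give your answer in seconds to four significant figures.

5.801 s

Convert: 117 km/h = 117/3.6 = 32.50 m/s.
Horizontal component vₓ = 32.50 cos 30.4° = 28.03 m/s; vertical v_y0 = 32.50 sin 30.4° = 16.45 m/s.
The projectile lands when y = 69.5 + (16.45) t − ½·9.80·t² = 0. Positive root: t = (16.45 + √(16.45² + 2·9.80·69.5)) / 9.80 = (16.45 + 40.41) / 9.80 = 5.801 s.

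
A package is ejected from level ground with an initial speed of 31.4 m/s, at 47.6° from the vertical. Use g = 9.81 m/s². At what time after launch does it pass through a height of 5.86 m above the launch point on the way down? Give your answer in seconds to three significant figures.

Resolve: vₓ = 31.40 sin 47.6° = 23.19 m/s and v_y0 = 31.40 cos 47.6° = 21.17 m/s.
Set y = v_y0 t − ½ g t² = 5.86: 4.905 t² − 21.17 t + 5.86 = 0.
Quadratic formula: t = (21.17 ± √333.33) / 9.81 = (21.17 ± 18.26) / 9.81 → t = 0.2972 s or 4.019 s.
The descending-branch root is 4.019 s.

4.02 s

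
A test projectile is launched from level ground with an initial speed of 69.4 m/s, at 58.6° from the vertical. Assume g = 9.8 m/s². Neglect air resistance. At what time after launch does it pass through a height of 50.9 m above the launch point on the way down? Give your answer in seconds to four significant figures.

5.486 s

Components: vₓ = 69.40 sin 58.6° = 59.24 m/s, v_y0 = 69.40 cos 58.6° = 36.16 m/s.
Require v_y0 t − ½ g t² = 50.9, i.e. 4.900 t² − 36.16 t + 50.9 = 0.
t = [36.16 ± √(36.16² − 2·9.80·50.9)] / 9.80 = (36.16 ± 17.60) / 9.80, so t = 1.894 s or t = 5.486 s.
The descending-branch root is 5.486 s.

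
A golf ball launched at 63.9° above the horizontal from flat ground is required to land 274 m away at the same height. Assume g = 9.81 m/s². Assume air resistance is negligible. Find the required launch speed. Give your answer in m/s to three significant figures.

58.3 m/s

From R = (v₀² / g) sin 2θ: v₀ = √(gR / sin 2θ).
v₀ = √(9.81 × 274 / sin 127.8°) = √(2688 / 0.7902) = √3401.8 = 58.32 m/s.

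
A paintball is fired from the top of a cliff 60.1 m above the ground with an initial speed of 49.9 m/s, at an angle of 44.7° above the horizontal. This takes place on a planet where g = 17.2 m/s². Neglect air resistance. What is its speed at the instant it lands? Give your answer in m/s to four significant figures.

vₓ = 49.90 cos 44.7° = 35.47 m/s; v_y0 = 49.90 sin 44.7° = 35.10 m/s.
With up positive and y = 0 at the ground: y(t) = 60.1 + (35.10) t − 8.600 t². Setting y = 0 and taking the positive root: t = [35.10 + √(35.10² + 2·17.2·60.1)] / 17.2 = (35.10 + 57.44) / 17.2 = 5.380 s.
Vertical velocity at impact: v_y = v_y0 − g t = 35.10 − 17.2 × 5.380 = −57.44 m/s.
Speed: |v| = √(vₓ² + v_y²) = √(35.47² + 57.44²) = 67.51 m/s.

67.51 m/s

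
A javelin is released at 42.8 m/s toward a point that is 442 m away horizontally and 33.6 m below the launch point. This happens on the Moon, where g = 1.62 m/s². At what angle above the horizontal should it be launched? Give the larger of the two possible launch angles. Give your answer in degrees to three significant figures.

Trajectory: y = x tanθ − g x² (1 + tan²θ)/(2v₀²). With x = 442, y = −33.6, v₀ = 42.8, g = 1.62:
86.39 tan²θ − 442 tanθ + (52.79) = 0.
tanθ = [442 ± √(442² − 4 × 86.39 × (52.79))] / (2 × 86.39) = (442 ± 420.9) / 172.8, giving tanθ = 0.1224 or 4.994.
θ = 6.975° or 78.68°; the larger is 78.68°.

78.7°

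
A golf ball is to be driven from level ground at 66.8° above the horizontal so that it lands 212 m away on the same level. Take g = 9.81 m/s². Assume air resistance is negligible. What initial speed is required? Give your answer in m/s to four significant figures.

On level ground R = v₀² sin 2θ / g ⇒ v₀ = √(gR / sin 2θ).
v₀ = √(9.81 × 212 / sin 133.6°) = √(2080 / 0.7242) = √2871.9 = 53.59 m/s.

53.59 m/s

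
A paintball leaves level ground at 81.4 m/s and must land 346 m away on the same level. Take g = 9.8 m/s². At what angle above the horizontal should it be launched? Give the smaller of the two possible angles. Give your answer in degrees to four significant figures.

15.39°

Level-ground range R = v₀² sin(2θ)/g ⇒ sin(2θ) = gR/v₀² = 9.80 × 346 / 81.4² = 0.5117.
2θ = 30.78° or 180° − 30.78° = 149.2°, so θ = 15.39° or 74.61°.
The smaller angle is 15.39°.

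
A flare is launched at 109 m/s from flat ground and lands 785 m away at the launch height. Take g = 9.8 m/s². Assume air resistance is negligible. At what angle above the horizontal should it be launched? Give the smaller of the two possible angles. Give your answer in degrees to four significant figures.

20.18°

Level-ground range R = v₀² sin(2θ)/g ⇒ sin(2θ) = gR/v₀² = 9.80 × 785 / 109² = 0.6475.
2θ = 40.35° or 180° − 40.35° = 139.6°, so θ = 20.18° or 69.82°.
The smaller angle is 20.18°.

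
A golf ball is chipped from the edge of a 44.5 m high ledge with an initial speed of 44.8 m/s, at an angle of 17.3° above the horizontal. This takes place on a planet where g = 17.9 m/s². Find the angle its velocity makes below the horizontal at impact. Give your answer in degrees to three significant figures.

Horizontal component vₓ = 44.80 cos 17.3° = 42.77 m/s; vertical v_y0 = 44.80 sin 17.3° = 13.32 m/s.
The projectile lands when y = 44.5 + (13.32) t − ½·17.9·t² = 0. Positive root: t = (13.32 + √(13.32² + 2·17.9·44.5)) / 17.9 = (13.32 + 42.08) / 17.9 = 3.095 s.
At impact: v_y = v_y0 − g t = −42.08 m/s; vₓ = 42.77 m/s.
Angle below horizontal: arctan(|v_y|/vₓ) = arctan(42.08/42.77) = 44.53°.

44.5°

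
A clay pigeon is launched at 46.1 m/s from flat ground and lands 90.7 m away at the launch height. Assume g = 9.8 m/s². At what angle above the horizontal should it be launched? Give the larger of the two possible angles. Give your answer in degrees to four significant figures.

Level-ground range R = v₀² sin(2θ)/g ⇒ sin(2θ) = gR/v₀² = 9.80 × 90.7 / 46.1² = 0.4182.
2θ = 24.72° or 180° − 24.72° = 155.3°, so θ = 12.36° or 77.64°.
The larger angle is 77.64°.

77.64°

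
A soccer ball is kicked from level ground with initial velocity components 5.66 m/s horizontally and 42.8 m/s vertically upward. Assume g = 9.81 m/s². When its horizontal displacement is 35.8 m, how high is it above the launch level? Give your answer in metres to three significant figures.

x = vₓ t ⇒ t = 35.8/5.660 = 6.325 s.
Height: y = v_y0 t − ½ g t² = 42.80 × 6.325 − 4.905 × 6.325² = 270.7 − 196.2 = 74.48 m.

74.5 m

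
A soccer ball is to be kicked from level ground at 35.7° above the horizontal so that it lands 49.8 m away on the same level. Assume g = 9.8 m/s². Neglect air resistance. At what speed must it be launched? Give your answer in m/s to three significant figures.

22.7 m/s

On level ground R = v₀² sin 2θ / g ⇒ v₀ = √(gR / sin 2θ).
v₀ = √(9.80 × 49.8 / sin 71.40°) = √(488.0 / 0.9478) = √514.94 = 22.69 m/s.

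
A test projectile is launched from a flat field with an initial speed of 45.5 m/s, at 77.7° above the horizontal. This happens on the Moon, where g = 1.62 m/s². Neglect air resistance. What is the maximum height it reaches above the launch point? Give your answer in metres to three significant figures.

610 m

vₓ = 45.50 cos 77.7° = 9.693 m/s; v_y0 = 45.50 sin 77.7° = 44.46 m/s.
Peak height H = v_y0² / (2g) = 1976.3 / 3.240 = 610.0 m.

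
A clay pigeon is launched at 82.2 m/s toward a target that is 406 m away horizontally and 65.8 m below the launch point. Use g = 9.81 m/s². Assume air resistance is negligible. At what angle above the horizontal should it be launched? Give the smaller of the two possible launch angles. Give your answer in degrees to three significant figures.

7.87°

Trajectory: y = x tanθ − g x² (1 + tan²θ)/(2v₀²). With x = 406, y = −65.8, v₀ = 82.2, g = 9.81:
119.7 tan²θ − 406 tanθ + (53.86) = 0.
tanθ = [406 ± √(406² − 4 × 119.7 × (53.86))] / (2 × 119.7) = (406 ± 372.9) / 239.3, giving tanθ = 0.1383 or 3.255.
θ = 7.874° or 72.92°; the smaller is 7.874°.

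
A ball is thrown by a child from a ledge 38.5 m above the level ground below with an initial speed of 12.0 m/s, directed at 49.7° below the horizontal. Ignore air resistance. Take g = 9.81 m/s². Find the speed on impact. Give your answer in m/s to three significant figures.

30.0 m/s

Components: vₓ = 12.00 cos 49.7° = 7.761 m/s, v_y0 = −9.152 m/s (downward).
The projectile lands when y = 38.5 + (−9.152) t − ½·9.81·t² = 0. Positive root: t = (−9.152 + √(9.152² + 2·9.81·38.5)) / 9.81 = (−9.152 + 28.97) / 9.81 = 2.020 s.
Vertical velocity at impact: v_y = v_y0 − g t = −9.152 − 9.81 × 2.020 = −28.97 m/s.
Speed: |v| = √(vₓ² + v_y²) = √(7.761² + 28.97²) = 29.99 m/s.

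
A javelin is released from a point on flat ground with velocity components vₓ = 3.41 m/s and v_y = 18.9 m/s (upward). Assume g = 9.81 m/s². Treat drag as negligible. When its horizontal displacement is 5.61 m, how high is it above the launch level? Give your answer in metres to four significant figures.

17.82 m

Time to reach x = 5.61 m: t = x/vₓ = 5.61/3.410 = 1.645 s.
Height: y = v_y0 t − ½ g t² = 18.90 × 1.645 − 4.905 × 1.645² = 31.09 − 13.28 = 17.82 m.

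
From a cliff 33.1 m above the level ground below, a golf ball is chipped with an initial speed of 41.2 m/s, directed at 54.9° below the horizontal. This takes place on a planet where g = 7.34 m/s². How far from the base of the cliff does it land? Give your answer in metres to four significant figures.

21.20 m

Horizontal component vₓ = 41.20 cos 54.9° = 23.69 m/s; vertical v_y0 = −33.71 m/s (downward).
Vertical motion (up positive, ground at y = 0): 3.670 t² − (−33.71) t − 33.1 = 0, so t = (−33.71 + √(33.71² + 2·7.34·33.1)) / 7.34 = (−33.71 + 40.28) / 7.34 = 0.8948 s.
Horizontal distance: R = vₓ t = 23.69 × 0.8948 = 21.20 m.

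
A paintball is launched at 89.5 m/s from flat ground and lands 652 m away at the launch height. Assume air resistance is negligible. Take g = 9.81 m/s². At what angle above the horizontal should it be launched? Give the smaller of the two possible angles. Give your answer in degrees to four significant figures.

R = v₀² sin 2θ / g gives sin 2θ = gR/v₀² = 9.81·652/89.5² = 0.7985.
2θ = 52.99° or 180° − 52.99° = 127.0°, so θ = 26.49° or 63.51°.
The smaller angle is 26.49°.

26.49°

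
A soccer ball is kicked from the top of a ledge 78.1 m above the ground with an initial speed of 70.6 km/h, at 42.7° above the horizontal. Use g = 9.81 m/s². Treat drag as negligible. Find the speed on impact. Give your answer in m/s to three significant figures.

Convert: 70.6 km/h = 70.6/3.6 = 19.61 m/s.
vₓ = 19.61 cos 42.7° = 14.41 m/s; v_y0 = 19.61 sin 42.7° = 13.30 m/s.
The projectile lands when y = 78.1 + (13.30) t − ½·9.81·t² = 0. Positive root: t = (13.30 + √(13.30² + 2·9.81·78.1)) / 9.81 = (13.30 + 41.34) / 9.81 = 5.570 s.
Vertical velocity at impact: v_y = v_y0 − g t = 13.30 − 9.81 × 5.570 = −41.34 m/s.
Speed: |v| = √(vₓ² + v_y²) = √(14.41² + 41.34²) = 43.78 m/s.

43.8 m/s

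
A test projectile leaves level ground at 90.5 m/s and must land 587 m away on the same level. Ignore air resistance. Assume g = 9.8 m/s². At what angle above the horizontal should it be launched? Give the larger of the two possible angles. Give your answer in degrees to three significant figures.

67.7°

Level-ground range R = v₀² sin(2θ)/g ⇒ sin(2θ) = gR/v₀² = 9.80 × 587 / 90.5² = 0.7024.
2θ = 44.62° or 180° − 44.62° = 135.4°, so θ = 22.31° or 67.69°.
The larger angle is 67.69°.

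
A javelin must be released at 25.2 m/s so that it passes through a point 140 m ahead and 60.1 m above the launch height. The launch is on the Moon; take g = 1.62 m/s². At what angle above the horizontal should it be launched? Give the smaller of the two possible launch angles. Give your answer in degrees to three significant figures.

Trajectory: y = x tanθ − g x² (1 + tan²θ)/(2v₀²). With x = 140, y = 60.1, v₀ = 25.2, g = 1.62:
25.00 tan²θ − 140 tanθ + (85.10) = 0.
tanθ = [140 ± √(140² − 4 × 25.00 × (85.10))] / (2 × 25.00) = (140 ± 105.3) / 50.00, giving tanθ = 0.6938 or 4.906.
θ = 34.75° or 78.48°; the smaller is 34.75°.

34.8°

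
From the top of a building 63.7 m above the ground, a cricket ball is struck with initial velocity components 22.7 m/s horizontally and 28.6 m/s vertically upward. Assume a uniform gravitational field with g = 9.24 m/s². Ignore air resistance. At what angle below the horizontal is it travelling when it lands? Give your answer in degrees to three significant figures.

The projectile lands when y = 63.7 + (28.60) t − ½·9.24·t² = 0. Positive root: t = (28.60 + √(28.60² + 2·9.24·63.7)) / 9.24 = (28.60 + 44.67) / 9.24 = 7.929 s.
At impact: v_y = v_y0 − g t = −44.67 m/s; vₓ = 22.70 m/s.
Angle below horizontal: arctan(|v_y|/vₓ) = arctan(44.67/22.70) = 63.06°.

63.1°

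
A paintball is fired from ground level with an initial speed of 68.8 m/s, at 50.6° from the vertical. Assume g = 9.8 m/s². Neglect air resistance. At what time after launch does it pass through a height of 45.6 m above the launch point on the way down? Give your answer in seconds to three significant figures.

vₓ = 68.80 sin 50.6° = 53.16 m/s; v_y0 = 68.80 cos 50.6° = 43.67 m/s.
Set y = v_y0 t − ½ g t² = 45.6: 4.900 t² − 43.67 t + 45.6 = 0.
Quadratic formula: t = (43.67 ± √1013.3) / 9.80 = (43.67 ± 31.83) / 9.80 → t = 1.208 s or 7.704 s.
The descending-branch root is 7.704 s.

7.70 s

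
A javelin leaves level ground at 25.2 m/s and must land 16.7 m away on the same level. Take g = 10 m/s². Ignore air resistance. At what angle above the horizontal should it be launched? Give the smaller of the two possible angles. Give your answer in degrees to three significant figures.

7.62°

From R = (v₀²/g) sin 2θ: sin 2θ = 10.0 × 16.7 / 635.04 = 0.2630.
2θ = 15.25° or 180° − 15.25° = 164.8°, so θ = 7.623° or 82.38°.
The smaller angle is 7.623°.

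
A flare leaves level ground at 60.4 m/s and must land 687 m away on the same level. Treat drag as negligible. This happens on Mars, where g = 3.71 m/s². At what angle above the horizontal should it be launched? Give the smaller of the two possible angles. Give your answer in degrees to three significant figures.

22.2°

From R = (v₀²/g) sin 2θ: sin 2θ = 3.71 × 687 / 3648.2 = 0.6986.
2θ = 44.32° or 180° − 44.32° = 135.7°, so θ = 22.16° or 67.84°.
The smaller angle is 22.16°.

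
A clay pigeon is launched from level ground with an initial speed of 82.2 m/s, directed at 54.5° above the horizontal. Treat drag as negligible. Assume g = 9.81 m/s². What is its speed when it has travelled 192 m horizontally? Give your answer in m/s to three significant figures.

Components: vₓ = 82.20 cos 54.5° = 47.73 m/s, v_y0 = 82.20 sin 54.5° = 66.92 m/s.
Time to reach x = 192 m: t = x/vₓ = 192/47.73 = 4.022 s.
Vertical velocity there: v_y = v_y0 − g t = 66.92 − 9.81 × 4.022 = 27.46 m/s.
Speed: √(vₓ² + v_y²) = √(47.73² + 27.46²) = 55.07 m/s.

55.1 m/s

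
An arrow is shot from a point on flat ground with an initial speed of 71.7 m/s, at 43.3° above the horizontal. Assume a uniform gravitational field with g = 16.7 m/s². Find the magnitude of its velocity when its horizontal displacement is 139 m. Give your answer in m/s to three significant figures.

Resolve: vₓ = 71.70 cos 43.3° = 52.18 m/s and v_y0 = 71.70 sin 43.3° = 49.17 m/s.
At x = 139 m, t = x/vₓ = 139/52.18 = 2.664 s.
Vertical velocity there: v_y = v_y0 − g t = 49.17 − 16.7 × 2.664 = 4.688 m/s.
Speed: √(vₓ² + v_y²) = √(52.18² + 4.688²) = 52.39 m/s.

52.4 m/s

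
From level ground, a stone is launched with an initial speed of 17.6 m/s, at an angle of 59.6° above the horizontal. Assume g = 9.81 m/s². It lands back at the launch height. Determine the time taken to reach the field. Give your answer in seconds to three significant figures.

Horizontal component vₓ = 17.60 cos 59.6° = 8.906 m/s; vertical v_y0 = 17.60 sin 59.6° = 15.18 m/s.
It returns to y = 0 when t = 2 v_y0 / g = 2(15.18)/9.81 = 3.095 s.

3.09 s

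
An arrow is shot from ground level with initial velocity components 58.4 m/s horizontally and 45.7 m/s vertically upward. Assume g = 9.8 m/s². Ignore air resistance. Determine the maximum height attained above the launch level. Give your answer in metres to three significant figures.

107 m

Maximum height: H = v_y0² / (2g) = 45.70² / (2 × 9.80) = 106.6 m.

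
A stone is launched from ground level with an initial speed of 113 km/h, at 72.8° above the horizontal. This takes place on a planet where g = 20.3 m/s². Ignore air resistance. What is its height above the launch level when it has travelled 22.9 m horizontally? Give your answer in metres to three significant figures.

12.2 m

Convert: 113 km/h = 113/3.6 = 31.39 m/s.
vₓ = 31.39 cos 72.8° = 9.282 m/s; v_y0 = 31.39 sin 72.8° = 29.99 m/s.
x = vₓ t ⇒ t = 22.9/9.282 = 2.467 s.
Height: y = v_y0 t − ½ g t² = 29.99 × 2.467 − 10.15 × 2.467² = 73.98 − 61.78 = 12.20 m.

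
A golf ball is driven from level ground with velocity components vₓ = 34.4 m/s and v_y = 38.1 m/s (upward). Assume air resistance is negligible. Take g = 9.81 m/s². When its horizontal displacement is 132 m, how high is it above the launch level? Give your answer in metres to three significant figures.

74.0 m

x = vₓ t ⇒ t = 132/34.40 = 3.837 s.
Height: y = v_y0 t − ½ g t² = 38.10 × 3.837 − 4.905 × 3.837² = 146.2 − 72.22 = 73.98 m.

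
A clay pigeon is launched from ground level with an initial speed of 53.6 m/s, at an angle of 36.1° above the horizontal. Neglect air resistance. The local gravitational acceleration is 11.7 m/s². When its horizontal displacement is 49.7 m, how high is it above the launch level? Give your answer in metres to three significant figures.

Horizontal component vₓ = 53.60 cos 36.1° = 43.31 m/s; vertical v_y0 = 53.60 sin 36.1° = 31.58 m/s.
x = vₓ t ⇒ t = 49.7/43.31 = 1.148 s.
Height: y = v_y0 t − ½ g t² = 31.58 × 1.148 − 5.850 × 1.148² = 36.24 − 7.704 = 28.54 m.

28.5 m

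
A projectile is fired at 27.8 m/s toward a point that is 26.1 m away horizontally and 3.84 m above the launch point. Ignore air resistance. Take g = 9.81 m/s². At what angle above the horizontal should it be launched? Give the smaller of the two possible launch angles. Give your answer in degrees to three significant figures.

Trajectory: y = x tanθ − g x² (1 + tan²θ)/(2v₀²). With x = 26.1, y = 3.84, v₀ = 27.8, g = 9.81:
4.323 tan²θ − 26.1 tanθ + (8.163) = 0.
tanθ = [26.1 ± √(26.1² − 4 × 4.323 × (8.163))] / (2 × 4.323) = (26.1 ± 23.24) / 8.647, giving tanθ = 0.3309 or 5.706.
θ = 18.31° or 80.06°; the smaller is 18.31°.

18.3°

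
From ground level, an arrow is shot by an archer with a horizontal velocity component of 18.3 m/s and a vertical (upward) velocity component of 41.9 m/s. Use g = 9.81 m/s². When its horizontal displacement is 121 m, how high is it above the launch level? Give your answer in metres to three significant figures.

62.6 m

Time to reach x = 121 m: t = x/vₓ = 121/18.30 = 6.612 s.
Height: y = v_y0 t − ½ g t² = 41.90 × 6.612 − 4.905 × 6.612² = 277.0 − 214.4 = 62.60 m.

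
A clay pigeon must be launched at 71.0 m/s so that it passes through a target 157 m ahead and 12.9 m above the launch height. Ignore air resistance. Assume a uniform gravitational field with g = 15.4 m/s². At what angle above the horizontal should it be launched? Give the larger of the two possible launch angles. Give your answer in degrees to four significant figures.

75.32°

Trajectory: y = x tanθ − g x² (1 + tan²θ)/(2v₀²). With x = 157, y = 12.9, v₀ = 71.0, g = 15.4:
37.65 tan²θ − 157 tanθ + (50.55) = 0.
tanθ = [157 ± √(157² − 4 × 37.65 × (50.55))] / (2 × 37.65) = (157 ± 130.5) / 75.30, giving tanθ = 0.3516 or 3.818.
θ = 19.37° or 75.32°; the larger is 75.32°.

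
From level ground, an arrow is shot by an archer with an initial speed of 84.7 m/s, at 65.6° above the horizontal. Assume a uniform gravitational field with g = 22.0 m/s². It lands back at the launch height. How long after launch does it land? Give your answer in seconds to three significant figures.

Components: vₓ = 84.70 cos 65.6° = 34.99 m/s, v_y0 = 84.70 sin 65.6° = 77.13 m/s.
It returns to y = 0 when t = 2 v_y0 / g = 2(77.13)/22.0 = 7.012 s.

7.01 s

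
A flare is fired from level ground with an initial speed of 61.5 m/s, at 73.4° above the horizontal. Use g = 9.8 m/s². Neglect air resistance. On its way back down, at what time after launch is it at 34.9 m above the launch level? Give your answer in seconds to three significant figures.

11.4 s

vₓ = 61.50 cos 73.4° = 17.57 m/s; v_y0 = 61.50 sin 73.4° = 58.94 m/s.
Set y = v_y0 t − ½ g t² = 34.9: 4.900 t² − 58.94 t + 34.9 = 0.
Quadratic formula: t = (58.94 ± √2789.5) / 9.80 = (58.94 ± 52.82) / 9.80 → t = 0.6246 s or 11.40 s.
The descending-branch root is 11.40 s.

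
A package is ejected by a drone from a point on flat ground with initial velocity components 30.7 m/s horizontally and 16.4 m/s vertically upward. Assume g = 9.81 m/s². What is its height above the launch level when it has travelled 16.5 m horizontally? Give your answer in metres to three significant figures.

7.40 m

Time to reach x = 16.5 m: t = x/vₓ = 16.5/30.70 = 0.5375 s.
Height: y = v_y0 t − ½ g t² = 16.40 × 0.5375 − 4.905 × 0.5375² = 8.814 − 1.417 = 7.397 m.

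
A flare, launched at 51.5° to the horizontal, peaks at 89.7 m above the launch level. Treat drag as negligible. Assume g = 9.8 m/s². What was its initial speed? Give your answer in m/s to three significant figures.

At the peak v_y = 0, so v_y0 = √(2gH) = √(2 × 9.80 × 89.7) = 41.93 m/s.
v_y0 = v₀ sin θ ⇒ v₀ = 41.93 / sin 51.5° = 53.58 m/s.

53.6 m/s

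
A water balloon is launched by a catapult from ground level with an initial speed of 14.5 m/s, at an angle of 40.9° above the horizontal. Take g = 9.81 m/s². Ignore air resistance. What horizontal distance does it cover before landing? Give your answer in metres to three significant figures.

Horizontal component vₓ = 14.50 cos 40.9° = 10.96 m/s; vertical v_y0 = 14.50 sin 40.9° = 9.494 m/s.
Flight time T = 2 v_y0 / g = 1.936 s.
Horizontal distance R = vₓ T = 10.96 × 1.936 = 21.21 m.

21.2 m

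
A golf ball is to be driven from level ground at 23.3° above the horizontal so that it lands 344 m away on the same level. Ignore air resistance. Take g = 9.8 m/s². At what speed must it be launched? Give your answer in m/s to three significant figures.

From R = (v₀² / g) sin 2θ: v₀ = √(gR / sin 2θ).
v₀ = √(9.80 × 344 / sin 46.60°) = √(3371 / 0.7266) = √4639.9 = 68.12 m/s.

68.1 m/s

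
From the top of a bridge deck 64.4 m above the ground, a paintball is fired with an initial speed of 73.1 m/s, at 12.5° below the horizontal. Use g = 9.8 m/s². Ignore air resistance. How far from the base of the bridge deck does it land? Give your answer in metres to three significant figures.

Components: vₓ = 73.10 cos 12.5° = 71.37 m/s, v_y0 = −15.82 m/s (downward).
Vertical motion (up positive, ground at y = 0): 4.900 t² − (−15.82) t − 64.4 = 0, so t = (−15.82 + √(15.82² + 2·9.80·64.4)) / 9.80 = (−15.82 + 38.89) / 9.80 = 2.354 s.
Horizontal distance: R = vₓ t = 71.37 × 2.354 = 168.0 m.

168 m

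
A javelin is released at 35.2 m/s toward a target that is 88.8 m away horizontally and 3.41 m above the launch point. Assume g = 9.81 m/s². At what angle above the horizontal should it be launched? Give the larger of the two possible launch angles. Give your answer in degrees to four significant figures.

67.19°

Trajectory: y = x tanθ − g x² (1 + tan²θ)/(2v₀²). With x = 88.8, y = 3.41, v₀ = 35.2, g = 9.81:
31.22 tan²θ − 88.8 tanθ + (34.63) = 0.
tanθ = [88.8 ± √(88.8² − 4 × 31.22 × (34.63))] / (2 × 31.22) = (88.8 ± 59.68) / 62.43, giving tanθ = 0.4664 or 2.378.
θ = 25.00° or 67.19°; the larger is 67.19°.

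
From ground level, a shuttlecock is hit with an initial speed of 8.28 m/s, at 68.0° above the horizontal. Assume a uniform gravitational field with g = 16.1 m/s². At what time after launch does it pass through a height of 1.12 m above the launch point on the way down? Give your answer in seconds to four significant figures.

0.7739 s

vₓ = 8.280 cos 68.0° = 3.102 m/s; v_y0 = 8.280 sin 68.0° = 7.677 m/s.
Height y(t) = 7.677 t − 8.050 t² = 1.12 gives 8.050 t² − 7.677 t + 1.12 = 0.
t = [7.677 ± √(7.677² − 2·16.1·1.12)] / 16.1 = (7.677 ± 4.783) / 16.1, so t = 0.1798 s or t = 0.7739 s.
The descending-branch root is 0.7739 s.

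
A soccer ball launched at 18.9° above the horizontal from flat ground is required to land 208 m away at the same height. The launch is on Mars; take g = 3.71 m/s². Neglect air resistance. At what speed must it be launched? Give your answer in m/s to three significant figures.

35.5 m/s

Level-ground range: R = v₀² sin(2θ)/g, so v₀ = √(gR / sin 2θ).
v₀ = √(3.71 × 208 / sin 37.80°) = √(771.7 / 0.6129) = √1259.0 = 35.48 m/s.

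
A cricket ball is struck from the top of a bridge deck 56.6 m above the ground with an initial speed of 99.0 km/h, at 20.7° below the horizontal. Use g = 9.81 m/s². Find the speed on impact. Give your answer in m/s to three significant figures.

Convert: 99.0 km/h = 99.0/3.6 = 27.50 m/s.
vₓ = 27.50 cos 20.7° = 25.72 m/s; v_y0 = −9.721 m/s (downward).
With up positive and y = 0 at the ground: y(t) = 56.6 + (−9.721) t − 4.905 t². Setting y = 0 and taking the positive root: t = [−9.721 + √(9.721² + 2·9.81·56.6)] / 9.81 = (−9.721 + 34.71) / 9.81 = 2.548 s.
Vertical velocity at impact: v_y = v_y0 − g t = −9.721 − 9.81 × 2.548 = −34.71 m/s.
Speed: |v| = √(vₓ² + v_y²) = √(25.72² + 34.71²) = 43.21 m/s.

43.2 m/s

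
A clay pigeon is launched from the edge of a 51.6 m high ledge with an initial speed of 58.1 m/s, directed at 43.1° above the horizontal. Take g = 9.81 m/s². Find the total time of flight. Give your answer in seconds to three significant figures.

Resolve: vₓ = 58.10 cos 43.1° = 42.42 m/s and v_y0 = 58.10 sin 43.1° = 39.70 m/s.
Vertical motion (up positive, ground at y = 0): 4.905 t² − (39.70) t − 51.6 = 0, so t = (39.70 + √(39.70² + 2·9.81·51.6)) / 9.81 = (39.70 + 50.88) / 9.81 = 9.233 s.

9.23 s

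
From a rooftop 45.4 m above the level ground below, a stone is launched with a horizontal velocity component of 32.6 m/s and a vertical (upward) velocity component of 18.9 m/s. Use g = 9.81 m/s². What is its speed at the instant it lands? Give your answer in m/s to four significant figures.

48.07 m/s

With up positive and y = 0 at the ground: y(t) = 45.4 + (18.90) t − 4.905 t². Setting y = 0 and taking the positive root: t = [18.90 + √(18.90² + 2·9.81·45.4)] / 9.81 = (18.90 + 35.33) / 9.81 = 5.528 s.
Vertical velocity at impact: v_y = v_y0 − g t = 18.90 − 9.81 × 5.528 = −35.33 m/s.
Speed: |v| = √(vₓ² + v_y²) = √(32.60² + 35.33²) = 48.07 m/s.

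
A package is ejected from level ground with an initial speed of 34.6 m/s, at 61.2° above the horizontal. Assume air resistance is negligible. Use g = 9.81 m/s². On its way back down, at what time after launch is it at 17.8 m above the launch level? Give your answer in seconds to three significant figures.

5.52 s

Horizontal component vₓ = 34.60 cos 61.2° = 16.67 m/s; vertical v_y0 = 34.60 sin 61.2° = 30.32 m/s.
Set y = v_y0 t − ½ g t² = 17.8: 4.905 t² − 30.32 t + 17.8 = 0.
t = [30.32 ± √(30.32² − 2·9.81·17.8)] / 9.81 = (30.32 ± 23.88) / 9.81, so t = 0.6569 s or t = 5.525 s.
The descending-branch root is 5.525 s.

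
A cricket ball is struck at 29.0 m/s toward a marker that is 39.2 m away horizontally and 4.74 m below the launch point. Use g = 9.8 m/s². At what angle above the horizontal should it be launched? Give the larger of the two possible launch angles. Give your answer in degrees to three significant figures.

Trajectory: y = x tanθ − g x² (1 + tan²θ)/(2v₀²). With x = 39.2, y = −4.74, v₀ = 29.0, g = 9.80:
8.953 tan²θ − 39.2 tanθ + (4.213) = 0.
tanθ = [39.2 ± √(39.2² − 4 × 8.953 × (4.213))] / (2 × 8.953) = (39.2 ± 37.23) / 17.91, giving tanθ = 0.1103 or 4.268.
θ = 6.292° or 76.81°; the larger is 76.81°.

76.8°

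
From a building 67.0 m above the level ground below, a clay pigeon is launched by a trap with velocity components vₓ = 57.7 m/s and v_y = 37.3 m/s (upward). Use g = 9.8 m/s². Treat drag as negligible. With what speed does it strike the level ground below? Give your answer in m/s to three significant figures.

77.7 m/s

With up positive and y = 0 at the ground: y(t) = 67.0 + (37.30) t − 4.900 t². Setting y = 0 and taking the positive root: t = [37.30 + √(37.30² + 2·9.80·67.0)] / 9.80 = (37.30 + 52.00) / 9.80 = 9.113 s.
Vertical velocity at impact: v_y = v_y0 − g t = 37.30 − 9.80 × 9.113 = −52.00 m/s.
Speed: |v| = √(vₓ² + v_y²) = √(57.70² + 52.00²) = 77.68 m/s.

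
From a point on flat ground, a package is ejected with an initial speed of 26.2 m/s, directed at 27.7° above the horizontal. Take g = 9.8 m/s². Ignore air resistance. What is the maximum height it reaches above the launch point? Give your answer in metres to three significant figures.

Components: vₓ = 26.20 cos 27.7° = 23.20 m/s, v_y0 = 26.20 sin 27.7° = 12.18 m/s.
At the apex v_y = 0, so H = v_y0²/(2g) = 12.18²/19.60 = 7.568 m.

7.57 m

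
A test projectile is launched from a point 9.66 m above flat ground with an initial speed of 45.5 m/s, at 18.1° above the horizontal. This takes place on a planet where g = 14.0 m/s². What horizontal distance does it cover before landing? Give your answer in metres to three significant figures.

111 m

Components: vₓ = 45.50 cos 18.1° = 43.25 m/s, v_y0 = 45.50 sin 18.1° = 14.14 m/s.
The projectile lands when y = 9.66 + (14.14) t − ½·14.0·t² = 0. Positive root: t = (14.14 + √(14.14² + 2·14.0·9.66)) / 14.0 = (14.14 + 21.69) / 14.0 = 2.559 s.
Horizontal distance: R = vₓ t = 43.25 × 2.559 = 110.7 m.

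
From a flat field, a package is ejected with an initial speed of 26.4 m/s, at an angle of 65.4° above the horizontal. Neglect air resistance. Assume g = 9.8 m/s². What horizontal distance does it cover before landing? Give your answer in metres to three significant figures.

Horizontal component vₓ = 26.40 cos 65.4° = 10.99 m/s; vertical v_y0 = 26.40 sin 65.4° = 24.00 m/s.
Time aloft: T = 2 v_y0 / g = 2 × 24.00 / 9.80 = 4.899 s.
Range: R = vₓ T = 10.99 × 4.899 = 53.84 m.

53.8 m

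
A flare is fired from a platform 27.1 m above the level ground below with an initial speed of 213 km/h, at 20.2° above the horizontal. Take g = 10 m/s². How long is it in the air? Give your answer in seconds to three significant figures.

5.14 s

Convert: 213 km/h = 213/3.6 = 59.17 m/s.
Components: vₓ = 59.17 cos 20.2° = 55.53 m/s, v_y0 = 59.17 sin 20.2° = 20.43 m/s.
With up positive and y = 0 at the ground: y(t) = 27.1 + (20.43) t − 5.000 t². Setting y = 0 and taking the positive root: t = [20.43 + √(20.43² + 2·10.0·27.1)] / 10.0 = (20.43 + 30.97) / 10.0 = 5.140 s.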